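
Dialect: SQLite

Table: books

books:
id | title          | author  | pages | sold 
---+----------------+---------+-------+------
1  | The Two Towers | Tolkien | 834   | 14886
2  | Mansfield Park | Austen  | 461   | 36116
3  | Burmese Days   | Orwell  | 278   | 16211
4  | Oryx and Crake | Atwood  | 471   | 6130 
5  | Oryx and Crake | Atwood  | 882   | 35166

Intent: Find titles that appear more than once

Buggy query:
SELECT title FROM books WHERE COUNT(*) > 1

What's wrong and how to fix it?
Bug: WHERE can't reference COUNT(*); aggregates are computed after WHERE

Fix: GROUP BY title, then filter groups with HAVING COUNT(*) > 1

Corrected query:
SELECT title FROM books GROUP BY title HAVING COUNT(*) > 1

Result:
title         
--------------
Oryx and Crake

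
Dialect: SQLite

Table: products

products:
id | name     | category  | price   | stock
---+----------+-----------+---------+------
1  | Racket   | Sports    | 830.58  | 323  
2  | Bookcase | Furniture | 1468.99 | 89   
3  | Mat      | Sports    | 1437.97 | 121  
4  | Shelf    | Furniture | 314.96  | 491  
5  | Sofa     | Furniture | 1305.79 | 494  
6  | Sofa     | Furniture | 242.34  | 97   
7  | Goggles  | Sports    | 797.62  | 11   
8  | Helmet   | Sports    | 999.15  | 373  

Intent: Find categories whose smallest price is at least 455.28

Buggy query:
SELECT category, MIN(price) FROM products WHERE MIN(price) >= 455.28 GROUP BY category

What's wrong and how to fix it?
Bug: MIN() in WHERE is a misuse of aggregate

Fix: Use HAVING for the per-group MIN condition

Corrected query:
SELECT category, MIN(price) FROM products GROUP BY category HAVING MIN(price) >= 455.28

Result:
category | MIN(price)
---------+-----------
Sports   | 797.62    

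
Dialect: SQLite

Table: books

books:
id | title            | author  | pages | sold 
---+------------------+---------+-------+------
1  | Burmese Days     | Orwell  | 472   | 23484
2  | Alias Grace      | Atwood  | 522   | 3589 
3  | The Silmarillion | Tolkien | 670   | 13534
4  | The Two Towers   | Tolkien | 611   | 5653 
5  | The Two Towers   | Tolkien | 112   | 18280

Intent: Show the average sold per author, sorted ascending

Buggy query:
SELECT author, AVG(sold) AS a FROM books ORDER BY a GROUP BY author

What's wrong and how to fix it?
Bug: ORDER BY appears before GROUP BY; SQL clause order requires GROUP BY first

Fix: Move ORDER BY to the end, after GROUP BY

Corrected query:
SELECT author, AVG(sold) AS a FROM books GROUP BY author ORDER BY a

Result:
author  | a    
--------+------
Atwood  | 3589 
Tolkien | 12489
Orwell  | 23484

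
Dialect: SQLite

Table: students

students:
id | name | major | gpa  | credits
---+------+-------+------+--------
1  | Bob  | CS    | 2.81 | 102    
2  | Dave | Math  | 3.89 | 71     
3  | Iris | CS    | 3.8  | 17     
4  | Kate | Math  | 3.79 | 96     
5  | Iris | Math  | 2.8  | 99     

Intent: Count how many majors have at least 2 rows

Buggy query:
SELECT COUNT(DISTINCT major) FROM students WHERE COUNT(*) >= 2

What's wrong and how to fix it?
Bug: WHERE filters individual rows, not groups, so a group-level COUNT is invalid there

Fix: Group first with HAVING COUNT(*) >= 2, then COUNT the resulting groups

Corrected query:
SELECT COUNT(*) FROM (SELECT major FROM students GROUP BY major HAVING COUNT(*) >= 2)

Result:
COUNT(*)
--------
2       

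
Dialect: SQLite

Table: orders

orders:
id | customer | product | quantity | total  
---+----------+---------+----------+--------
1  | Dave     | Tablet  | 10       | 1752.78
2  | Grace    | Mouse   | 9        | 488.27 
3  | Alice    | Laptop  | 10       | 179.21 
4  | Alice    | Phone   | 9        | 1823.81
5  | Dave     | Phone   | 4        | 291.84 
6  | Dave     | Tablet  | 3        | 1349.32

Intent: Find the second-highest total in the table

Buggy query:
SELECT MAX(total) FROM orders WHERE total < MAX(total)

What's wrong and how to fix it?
Bug: MAX(total) on the right of the comparison is an aggregate-in-WHERE error

Fix: Put the inner MAX in a scalar subquery

Corrected query:
SELECT MAX(total) FROM orders WHERE total < (SELECT MAX(total) FROM orders)

Result:
MAX(total)
----------
1752.78   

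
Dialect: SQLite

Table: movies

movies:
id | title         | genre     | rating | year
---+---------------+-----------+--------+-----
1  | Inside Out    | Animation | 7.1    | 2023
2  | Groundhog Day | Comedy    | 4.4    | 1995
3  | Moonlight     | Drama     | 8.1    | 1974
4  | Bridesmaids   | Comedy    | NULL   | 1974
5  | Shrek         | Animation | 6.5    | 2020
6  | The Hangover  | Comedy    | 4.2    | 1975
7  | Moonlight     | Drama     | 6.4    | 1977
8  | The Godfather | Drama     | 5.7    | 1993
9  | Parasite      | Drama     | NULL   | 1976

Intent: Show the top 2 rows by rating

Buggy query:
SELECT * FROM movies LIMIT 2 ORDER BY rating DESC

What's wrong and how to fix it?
Bug: ORDER BY cannot follow LIMIT; LIMIT is the final clause

Fix: Sort with ORDER BY, then apply LIMIT

Corrected query:
SELECT * FROM movies ORDER BY rating DESC LIMIT 2

Result:
id | title      | genre     | rating | year
---+------------+-----------+--------+-----
3  | Moonlight  | Drama     | 8.1    | 1974
1  | Inside Out | Animation | 7.1    | 2023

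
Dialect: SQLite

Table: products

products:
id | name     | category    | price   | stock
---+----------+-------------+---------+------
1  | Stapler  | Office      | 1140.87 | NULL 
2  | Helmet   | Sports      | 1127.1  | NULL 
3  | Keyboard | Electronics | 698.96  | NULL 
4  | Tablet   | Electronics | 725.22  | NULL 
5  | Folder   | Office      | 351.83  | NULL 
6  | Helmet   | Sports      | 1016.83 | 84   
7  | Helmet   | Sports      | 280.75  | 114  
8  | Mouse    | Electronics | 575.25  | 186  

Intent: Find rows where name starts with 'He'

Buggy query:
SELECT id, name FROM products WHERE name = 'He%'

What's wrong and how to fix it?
Bug: '=' compares the literal string including the % character; pattern matching needs LIKE

Fix: Replace '=' with LIKE so 'He%' is treated as a pattern

Corrected query:
SELECT id, name FROM products WHERE name LIKE 'He%'

Result:
id | name  
---+-------
2  | Helmet
6  | Helmet
7  | Helmet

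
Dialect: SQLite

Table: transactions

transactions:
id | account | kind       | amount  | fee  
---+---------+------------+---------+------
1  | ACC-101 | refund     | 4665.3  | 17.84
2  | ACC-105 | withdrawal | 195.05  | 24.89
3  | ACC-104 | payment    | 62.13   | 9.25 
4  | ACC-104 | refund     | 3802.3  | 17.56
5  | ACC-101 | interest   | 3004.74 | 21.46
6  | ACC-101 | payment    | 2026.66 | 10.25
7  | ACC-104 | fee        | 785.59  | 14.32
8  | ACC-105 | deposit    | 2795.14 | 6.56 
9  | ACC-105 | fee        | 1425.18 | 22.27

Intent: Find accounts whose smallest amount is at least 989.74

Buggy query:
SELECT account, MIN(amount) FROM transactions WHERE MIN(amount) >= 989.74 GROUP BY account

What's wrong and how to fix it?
Bug: Aggregates like MIN are computed per group after WHERE runs

Fix: Replace WHERE with HAVING after the GROUP BY

Corrected query:
SELECT account, MIN(amount) FROM transactions GROUP BY account HAVING MIN(amount) >= 989.74

Result:
account | MIN(amount)
--------+------------
ACC-101 | 2026.66    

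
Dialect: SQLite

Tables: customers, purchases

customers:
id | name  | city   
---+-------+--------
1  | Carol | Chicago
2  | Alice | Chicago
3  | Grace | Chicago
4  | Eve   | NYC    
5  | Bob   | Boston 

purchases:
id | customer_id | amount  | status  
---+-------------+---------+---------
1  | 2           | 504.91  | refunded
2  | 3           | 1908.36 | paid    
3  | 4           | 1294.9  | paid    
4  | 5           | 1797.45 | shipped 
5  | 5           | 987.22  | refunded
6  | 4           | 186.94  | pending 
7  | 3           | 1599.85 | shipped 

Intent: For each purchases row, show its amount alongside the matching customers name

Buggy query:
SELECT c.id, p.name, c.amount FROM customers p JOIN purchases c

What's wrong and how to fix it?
Bug: JOIN with no ON clause produces a cartesian product; every purchases row pairs with every customers row

Fix: Add ON c.customer_id = p.id to the JOIN

Corrected query:
SELECT c.id, p.name, c.amount FROM customers p JOIN purchases c ON c.customer_id = p.id

Result:
id | name  | amount 
---+-------+--------
1  | Alice | 504.91 
2  | Grace | 1908.36
3  | Eve   | 1294.9 
4  | Bob   | 1797.45
5  | Bob   | 987.22 
6  | Eve   | 186.94 
7  | Grace | 1599.85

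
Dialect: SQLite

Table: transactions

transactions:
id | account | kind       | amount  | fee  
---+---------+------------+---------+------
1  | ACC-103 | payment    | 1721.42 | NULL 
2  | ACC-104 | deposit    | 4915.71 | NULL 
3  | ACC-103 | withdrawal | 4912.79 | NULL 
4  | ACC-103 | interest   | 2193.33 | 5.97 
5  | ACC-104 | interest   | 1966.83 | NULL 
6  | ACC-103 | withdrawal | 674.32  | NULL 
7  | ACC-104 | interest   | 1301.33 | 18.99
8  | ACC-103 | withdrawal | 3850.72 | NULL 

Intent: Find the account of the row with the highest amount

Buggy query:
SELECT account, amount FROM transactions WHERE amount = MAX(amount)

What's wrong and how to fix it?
Bug: MAX(amount) is an aggregate and cannot be used directly in WHERE

Fix: Wrap MAX in a scalar subquery so WHERE compares against a single value

Corrected query:
SELECT account, amount FROM transactions WHERE amount = (SELECT MAX(amount) FROM transactions)

Result:
account | amount 
--------+--------
ACC-104 | 4915.71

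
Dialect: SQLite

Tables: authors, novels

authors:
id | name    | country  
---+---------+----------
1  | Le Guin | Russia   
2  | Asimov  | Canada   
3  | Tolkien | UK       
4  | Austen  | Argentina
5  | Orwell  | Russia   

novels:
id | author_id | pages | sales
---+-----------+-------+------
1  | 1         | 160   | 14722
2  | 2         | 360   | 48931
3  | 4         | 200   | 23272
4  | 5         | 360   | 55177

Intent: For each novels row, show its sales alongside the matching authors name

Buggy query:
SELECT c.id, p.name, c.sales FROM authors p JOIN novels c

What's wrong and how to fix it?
Bug: JOIN with no ON clause produces a cartesian product; every novels row pairs with every authors row

Fix: Add ON c.author_id = p.id to the JOIN

Corrected query:
SELECT c.id, p.name, c.sales FROM authors p JOIN novels c ON c.author_id = p.id

Result:
id | name    | sales
---+---------+------
1  | Le Guin | 14722
2  | Asimov  | 48931
3  | Austen  | 23272
4  | Orwell  | 55177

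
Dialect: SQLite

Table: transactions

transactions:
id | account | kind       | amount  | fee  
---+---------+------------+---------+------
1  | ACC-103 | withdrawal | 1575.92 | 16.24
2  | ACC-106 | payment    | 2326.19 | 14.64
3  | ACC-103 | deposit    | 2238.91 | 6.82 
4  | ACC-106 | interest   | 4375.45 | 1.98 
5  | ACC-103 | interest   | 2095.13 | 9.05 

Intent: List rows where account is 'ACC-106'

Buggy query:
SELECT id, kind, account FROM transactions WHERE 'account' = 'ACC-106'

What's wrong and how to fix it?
Bug: Single quotes denote string literals in SQL; the column name is being compared as a constant string

Fix: Reference the column as account without single quotes

Corrected query:
SELECT id, kind, account FROM transactions WHERE account = 'ACC-106'

Result:
id | kind     | account
---+----------+--------
2  | payment  | ACC-106
4  | interest | ACC-106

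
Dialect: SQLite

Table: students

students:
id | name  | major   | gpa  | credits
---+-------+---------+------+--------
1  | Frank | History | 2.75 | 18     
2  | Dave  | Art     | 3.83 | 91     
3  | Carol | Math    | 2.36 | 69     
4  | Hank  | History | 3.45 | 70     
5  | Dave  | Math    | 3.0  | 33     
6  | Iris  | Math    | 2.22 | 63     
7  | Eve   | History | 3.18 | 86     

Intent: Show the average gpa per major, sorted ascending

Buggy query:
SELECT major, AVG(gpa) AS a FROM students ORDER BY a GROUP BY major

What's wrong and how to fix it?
Bug: GROUP BY must precede ORDER BY

Fix: Reorder: SELECT … FROM … GROUP BY … ORDER BY …

Corrected query:
SELECT major, AVG(gpa) AS a FROM students GROUP BY major ORDER BY a

Result:
major   | a       
--------+---------
Math    | 2.526667
History | 3.126667
Art     | 3.83    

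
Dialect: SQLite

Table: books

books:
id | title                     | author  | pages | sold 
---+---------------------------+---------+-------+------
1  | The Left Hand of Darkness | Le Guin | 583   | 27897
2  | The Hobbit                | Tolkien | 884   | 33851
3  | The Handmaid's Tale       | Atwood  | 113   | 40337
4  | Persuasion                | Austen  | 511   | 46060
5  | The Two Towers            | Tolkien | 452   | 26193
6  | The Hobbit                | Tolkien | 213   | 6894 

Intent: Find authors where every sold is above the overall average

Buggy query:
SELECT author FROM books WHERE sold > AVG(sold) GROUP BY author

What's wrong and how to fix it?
Bug: WHERE evaluates per row before aggregation, so AVG() is unavailable

Fix: Use a subquery for AVG and a HAVING MIN(...) filter so the condition holds for every row in the group

Corrected query:
SELECT author FROM books GROUP BY author HAVING MIN(sold) > (SELECT AVG(sold) FROM books)

Result:
author
------
Atwood
Austen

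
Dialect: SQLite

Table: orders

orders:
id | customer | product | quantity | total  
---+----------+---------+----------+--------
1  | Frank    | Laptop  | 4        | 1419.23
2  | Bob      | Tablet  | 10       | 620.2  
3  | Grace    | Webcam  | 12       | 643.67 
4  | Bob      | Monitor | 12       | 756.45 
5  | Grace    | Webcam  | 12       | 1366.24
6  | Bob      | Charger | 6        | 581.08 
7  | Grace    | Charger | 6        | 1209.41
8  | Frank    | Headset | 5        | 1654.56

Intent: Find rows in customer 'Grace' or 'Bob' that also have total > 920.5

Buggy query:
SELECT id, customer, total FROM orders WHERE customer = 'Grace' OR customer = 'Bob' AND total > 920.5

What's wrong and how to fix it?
Bug: Without parentheses, AND is evaluated before OR, so the total filter only applies to the 'Bob' branch

Fix: Add parentheses around the OR so the AND applies to both alternatives

Corrected query:
SELECT id, customer, total FROM orders WHERE (customer = 'Grace' OR customer = 'Bob') AND total > 920.5

Result:
id | customer | total  
---+----------+--------
5  | Grace    | 1366.24
7  | Grace    | 1209.41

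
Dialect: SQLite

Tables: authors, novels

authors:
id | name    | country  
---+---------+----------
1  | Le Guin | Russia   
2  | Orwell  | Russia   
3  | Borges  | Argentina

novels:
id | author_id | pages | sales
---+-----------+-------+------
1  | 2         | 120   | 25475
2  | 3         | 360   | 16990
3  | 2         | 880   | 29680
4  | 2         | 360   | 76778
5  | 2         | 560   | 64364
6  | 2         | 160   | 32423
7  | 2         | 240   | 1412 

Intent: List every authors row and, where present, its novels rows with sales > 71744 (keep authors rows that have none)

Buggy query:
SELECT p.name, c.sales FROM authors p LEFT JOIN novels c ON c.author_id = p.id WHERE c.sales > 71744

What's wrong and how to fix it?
Bug: Filtering c.sales in WHERE discards the NULL rows produced by LEFT JOIN, turning it into an inner join

Fix: Move the right-table condition into the ON clause so unmatched parents are kept

Corrected query:
SELECT p.name, c.sales FROM authors p LEFT JOIN novels c ON c.author_id = p.id AND c.sales > 71744

Result:
name    | sales
--------+------
Le Guin | NULL 
Orwell  | 76778
Borges  | NULL 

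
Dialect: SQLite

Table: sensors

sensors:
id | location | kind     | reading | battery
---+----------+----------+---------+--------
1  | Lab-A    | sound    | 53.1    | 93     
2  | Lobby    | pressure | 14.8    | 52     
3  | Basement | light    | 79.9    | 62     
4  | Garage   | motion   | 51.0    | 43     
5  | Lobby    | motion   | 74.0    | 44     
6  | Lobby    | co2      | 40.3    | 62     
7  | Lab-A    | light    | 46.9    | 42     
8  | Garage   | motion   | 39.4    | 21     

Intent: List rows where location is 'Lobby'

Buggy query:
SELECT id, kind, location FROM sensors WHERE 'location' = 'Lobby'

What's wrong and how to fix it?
Bug: 'location' in single quotes is a string literal, not the column; the comparison is literal-vs-literal and never true

Fix: Remove the quotes around the column name (or use double quotes for an identifier)

Corrected query:
SELECT id, kind, location FROM sensors WHERE location = 'Lobby'

Result:
id | kind     | location
---+----------+---------
2  | pressure | Lobby   
5  | motion   | Lobby   
6  | co2      | Lobby   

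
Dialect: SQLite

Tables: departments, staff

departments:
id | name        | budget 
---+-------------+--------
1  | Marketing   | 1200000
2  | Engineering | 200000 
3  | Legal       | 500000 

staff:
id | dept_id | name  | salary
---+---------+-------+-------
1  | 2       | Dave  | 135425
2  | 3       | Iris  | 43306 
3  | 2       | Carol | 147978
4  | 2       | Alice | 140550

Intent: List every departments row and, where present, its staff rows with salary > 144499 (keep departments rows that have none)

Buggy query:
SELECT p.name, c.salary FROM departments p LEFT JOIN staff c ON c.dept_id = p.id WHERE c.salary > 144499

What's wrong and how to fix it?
Bug: Filtering c.salary in WHERE discards the NULL rows produced by LEFT JOIN, turning it into an inner join

Fix: Move the right-table condition into the ON clause so unmatched parents are kept

Corrected query:
SELECT p.name, c.salary FROM departments p LEFT JOIN staff c ON c.dept_id = p.id AND c.salary > 144499

Result:
name        | salary
------------+-------
Marketing   | NULL  
Engineering | 147978
Legal       | NULL  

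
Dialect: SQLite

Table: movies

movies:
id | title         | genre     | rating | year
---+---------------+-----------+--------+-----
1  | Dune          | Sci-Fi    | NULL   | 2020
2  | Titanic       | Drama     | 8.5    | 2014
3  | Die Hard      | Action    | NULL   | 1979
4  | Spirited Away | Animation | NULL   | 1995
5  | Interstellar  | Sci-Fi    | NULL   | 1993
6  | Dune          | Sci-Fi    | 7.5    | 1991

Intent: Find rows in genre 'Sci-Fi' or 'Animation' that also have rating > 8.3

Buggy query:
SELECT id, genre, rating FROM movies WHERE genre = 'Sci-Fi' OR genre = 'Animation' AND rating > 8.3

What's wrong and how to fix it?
Bug: AND binds tighter than OR, so this parses as genre = 'Sci-Fi' OR (genre = 'Animation' AND rating > 8.3)

Fix: Add parentheses around the OR so the AND applies to both alternatives

Corrected query:
SELECT id, genre, rating FROM movies WHERE (genre = 'Sci-Fi' OR genre = 'Animation') AND rating > 8.3

Result:
(no rows)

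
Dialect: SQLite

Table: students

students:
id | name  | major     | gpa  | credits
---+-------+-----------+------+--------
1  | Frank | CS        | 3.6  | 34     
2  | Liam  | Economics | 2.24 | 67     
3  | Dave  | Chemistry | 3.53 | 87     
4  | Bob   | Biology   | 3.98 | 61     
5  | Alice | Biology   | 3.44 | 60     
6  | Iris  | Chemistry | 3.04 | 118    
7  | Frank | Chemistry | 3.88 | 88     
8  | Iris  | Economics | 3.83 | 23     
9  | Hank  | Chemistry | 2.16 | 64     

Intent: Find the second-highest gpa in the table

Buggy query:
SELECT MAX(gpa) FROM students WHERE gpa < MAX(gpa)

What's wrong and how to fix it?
Bug: The inner MAX is an aggregate inside WHERE, which is not allowed

Fix: Put the inner MAX in a scalar subquery

Corrected query:
SELECT MAX(gpa) FROM students WHERE gpa < (SELECT MAX(gpa) FROM students)

Result:
MAX(gpa)
--------
3.88    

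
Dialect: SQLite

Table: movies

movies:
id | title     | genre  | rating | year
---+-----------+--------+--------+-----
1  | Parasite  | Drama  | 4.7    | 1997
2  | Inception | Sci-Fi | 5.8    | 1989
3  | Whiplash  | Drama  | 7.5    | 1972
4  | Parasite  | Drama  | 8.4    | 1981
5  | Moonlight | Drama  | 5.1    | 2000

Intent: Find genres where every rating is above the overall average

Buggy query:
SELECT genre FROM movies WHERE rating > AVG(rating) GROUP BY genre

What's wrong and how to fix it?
Bug: WHERE evaluates per row before aggregation, so AVG() is unavailable

Fix: Compute the overall average in a scalar subquery and compare each group's MIN against it in HAVING

Corrected query:
SELECT genre FROM movies GROUP BY genre HAVING MIN(rating) > (SELECT AVG(rating) FROM movies)

Result:
(no rows)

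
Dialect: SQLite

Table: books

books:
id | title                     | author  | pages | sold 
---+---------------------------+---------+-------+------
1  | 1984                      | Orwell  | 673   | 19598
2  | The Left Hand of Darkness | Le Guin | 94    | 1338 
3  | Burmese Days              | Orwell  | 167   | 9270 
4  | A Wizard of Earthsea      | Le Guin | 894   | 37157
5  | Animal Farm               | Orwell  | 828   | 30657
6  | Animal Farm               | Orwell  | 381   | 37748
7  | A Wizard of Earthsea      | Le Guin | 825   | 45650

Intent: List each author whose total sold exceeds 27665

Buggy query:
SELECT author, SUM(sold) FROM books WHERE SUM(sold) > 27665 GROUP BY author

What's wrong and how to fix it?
Bug: Aggregate functions cannot appear in a WHERE clause

Fix: Use HAVING (which filters groups after aggregation) instead of WHERE

Corrected query:
SELECT author, SUM(sold) FROM books GROUP BY author HAVING SUM(sold) > 27665

Result:
author  | SUM(sold)
--------+----------
Le Guin | 84145    
Orwell  | 97273    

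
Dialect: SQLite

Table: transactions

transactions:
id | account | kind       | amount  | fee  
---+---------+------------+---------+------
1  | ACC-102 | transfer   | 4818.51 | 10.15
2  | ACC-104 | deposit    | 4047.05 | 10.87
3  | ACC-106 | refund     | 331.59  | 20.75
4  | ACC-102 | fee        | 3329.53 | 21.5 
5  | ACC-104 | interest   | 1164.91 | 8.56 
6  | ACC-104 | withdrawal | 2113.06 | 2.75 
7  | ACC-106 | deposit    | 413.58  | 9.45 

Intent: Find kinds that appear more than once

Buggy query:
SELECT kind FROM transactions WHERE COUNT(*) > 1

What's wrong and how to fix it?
Bug: WHERE can't reference COUNT(*); aggregates are computed after WHERE

Fix: Group first, then use HAVING for the count condition

Corrected query:
SELECT kind FROM transactions GROUP BY kind HAVING COUNT(*) > 1

Result:
kind   
-------
deposit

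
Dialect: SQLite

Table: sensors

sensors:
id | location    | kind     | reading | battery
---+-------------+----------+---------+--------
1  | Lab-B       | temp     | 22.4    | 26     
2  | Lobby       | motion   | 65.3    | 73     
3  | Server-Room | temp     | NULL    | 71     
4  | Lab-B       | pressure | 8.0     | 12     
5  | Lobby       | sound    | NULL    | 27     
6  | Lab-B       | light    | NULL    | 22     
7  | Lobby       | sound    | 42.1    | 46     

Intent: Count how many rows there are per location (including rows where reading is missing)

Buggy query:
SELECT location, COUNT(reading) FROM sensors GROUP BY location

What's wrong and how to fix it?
Bug: COUNT(column) counts non-NULL values only; rows with NULL reading aren't counted

Fix: Use COUNT(*) to count all rows regardless of NULL

Corrected query:
SELECT location, COUNT(*) FROM sensors GROUP BY location

Result:
location    | COUNT(*)
------------+---------
Lab-B       | 3       
Lobby       | 3       
Server-Room | 1       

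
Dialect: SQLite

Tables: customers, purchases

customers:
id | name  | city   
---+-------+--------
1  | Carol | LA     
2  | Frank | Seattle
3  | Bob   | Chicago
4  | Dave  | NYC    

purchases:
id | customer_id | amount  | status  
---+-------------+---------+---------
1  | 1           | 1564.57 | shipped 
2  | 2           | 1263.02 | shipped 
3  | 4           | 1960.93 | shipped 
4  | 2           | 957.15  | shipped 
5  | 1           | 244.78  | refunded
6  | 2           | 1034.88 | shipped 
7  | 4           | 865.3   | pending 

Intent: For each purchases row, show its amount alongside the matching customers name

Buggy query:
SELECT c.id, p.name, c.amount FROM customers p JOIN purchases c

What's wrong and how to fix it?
Bug: JOIN with no ON clause produces a cartesian product; every purchases row pairs with every customers row

Fix: Specify the join condition linking the foreign key to the parent id

Corrected query:
SELECT c.id, p.name, c.amount FROM customers p JOIN purchases c ON c.customer_id = p.id

Result:
id | name  | amount 
---+-------+--------
1  | Carol | 1564.57
2  | Frank | 1263.02
3  | Dave  | 1960.93
4  | Frank | 957.15 
5  | Carol | 244.78 
6  | Frank | 1034.88
7  | Dave  | 865.3  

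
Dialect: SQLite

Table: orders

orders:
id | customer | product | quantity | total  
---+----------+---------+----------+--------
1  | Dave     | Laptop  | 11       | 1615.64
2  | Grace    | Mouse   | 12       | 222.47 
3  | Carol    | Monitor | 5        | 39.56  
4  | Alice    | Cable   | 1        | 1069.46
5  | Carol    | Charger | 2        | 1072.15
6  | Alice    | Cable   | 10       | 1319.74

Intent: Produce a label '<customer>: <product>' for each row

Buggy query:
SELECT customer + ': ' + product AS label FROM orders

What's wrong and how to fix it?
Bug: SQLite uses || for string concatenation; + coerces text to numbers (yielding 0)

Fix: Replace + with || to concatenate text

Corrected query:
SELECT customer || ': ' || product AS label FROM orders

Result:
label         
--------------
Dave: Laptop  
Grace: Mouse  
Carol: Monitor
Alice: Cable  
Carol: Charger
Alice: Cable  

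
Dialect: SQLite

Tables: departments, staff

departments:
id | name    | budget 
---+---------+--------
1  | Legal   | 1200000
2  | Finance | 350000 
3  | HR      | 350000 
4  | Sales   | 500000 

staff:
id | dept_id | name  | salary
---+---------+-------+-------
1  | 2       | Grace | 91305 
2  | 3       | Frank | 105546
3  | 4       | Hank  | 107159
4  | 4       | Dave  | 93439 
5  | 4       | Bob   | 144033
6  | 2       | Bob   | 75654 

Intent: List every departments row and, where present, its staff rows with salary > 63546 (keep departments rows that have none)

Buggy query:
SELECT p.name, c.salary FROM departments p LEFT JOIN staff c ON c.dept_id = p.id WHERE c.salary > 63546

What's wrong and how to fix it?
Bug: Filtering c.salary in WHERE discards the NULL rows produced by LEFT JOIN, turning it into an inner join

Fix: Put 'c.salary > 63546' in the JOIN's ON clause instead of WHERE

Corrected query:
SELECT p.name, c.salary FROM departments p LEFT JOIN staff c ON c.dept_id = p.id AND c.salary > 63546

Result:
name    | salary
--------+-------
Legal   | NULL  
Finance | 75654 
Finance | 91305 
HR      | 105546
Sales   | 93439 
Sales   | 107159
Sales   | 144033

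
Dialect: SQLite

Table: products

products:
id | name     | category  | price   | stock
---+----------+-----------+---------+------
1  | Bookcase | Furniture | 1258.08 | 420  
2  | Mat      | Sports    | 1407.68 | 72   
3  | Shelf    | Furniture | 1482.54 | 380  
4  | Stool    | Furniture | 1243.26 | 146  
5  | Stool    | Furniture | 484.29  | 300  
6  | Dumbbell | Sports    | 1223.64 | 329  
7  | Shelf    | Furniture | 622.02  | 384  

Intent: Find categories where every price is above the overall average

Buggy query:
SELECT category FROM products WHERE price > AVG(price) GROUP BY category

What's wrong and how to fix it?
Bug: AVG() is an aggregate; it can't sit directly in WHERE

Fix: Use a subquery for AVG and a HAVING MIN(...) filter so the condition holds for every row in the group

Corrected query:
SELECT category FROM products GROUP BY category HAVING MIN(price) > (SELECT AVG(price) FROM products)

Result:
category
--------
Sports  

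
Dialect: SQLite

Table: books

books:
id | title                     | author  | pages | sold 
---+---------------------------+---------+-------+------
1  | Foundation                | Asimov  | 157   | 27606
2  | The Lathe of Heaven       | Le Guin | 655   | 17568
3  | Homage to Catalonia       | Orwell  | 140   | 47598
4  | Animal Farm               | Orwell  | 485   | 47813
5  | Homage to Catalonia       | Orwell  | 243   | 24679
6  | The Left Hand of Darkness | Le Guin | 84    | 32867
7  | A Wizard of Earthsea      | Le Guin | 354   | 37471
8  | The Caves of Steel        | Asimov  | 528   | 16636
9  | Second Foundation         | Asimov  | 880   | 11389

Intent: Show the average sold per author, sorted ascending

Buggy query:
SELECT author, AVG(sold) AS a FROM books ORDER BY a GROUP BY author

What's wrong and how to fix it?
Bug: GROUP BY must precede ORDER BY

Fix: Move ORDER BY to the end, after GROUP BY

Corrected query:
SELECT author, AVG(sold) AS a FROM books GROUP BY author ORDER BY a

Result:
author  | a           
--------+-------------
Asimov  | 18543.666667
Le Guin | 29302       
Orwell  | 40030       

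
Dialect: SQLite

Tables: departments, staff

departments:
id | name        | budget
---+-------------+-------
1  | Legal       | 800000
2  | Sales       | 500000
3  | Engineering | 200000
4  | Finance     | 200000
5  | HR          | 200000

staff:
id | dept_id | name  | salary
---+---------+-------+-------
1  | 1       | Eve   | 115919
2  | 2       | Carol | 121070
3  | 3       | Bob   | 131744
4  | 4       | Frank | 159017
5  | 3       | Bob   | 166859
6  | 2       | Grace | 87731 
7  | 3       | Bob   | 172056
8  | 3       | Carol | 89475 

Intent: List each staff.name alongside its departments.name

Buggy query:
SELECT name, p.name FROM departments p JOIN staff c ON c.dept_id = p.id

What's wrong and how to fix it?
Bug: 'name' exists in both joined tables, so the database can't tell which one is meant

Fix: Prefix ambiguous columns with the table alias

Corrected query:
SELECT c.name, p.name FROM departments p JOIN staff c ON c.dept_id = p.id

Result:
name  | name       
------+------------
Eve   | Legal      
Carol | Sales      
Bob   | Engineering
Frank | Finance    
Bob   | Engineering
Grace | Sales      
Bob   | Engineering
Carol | Engineering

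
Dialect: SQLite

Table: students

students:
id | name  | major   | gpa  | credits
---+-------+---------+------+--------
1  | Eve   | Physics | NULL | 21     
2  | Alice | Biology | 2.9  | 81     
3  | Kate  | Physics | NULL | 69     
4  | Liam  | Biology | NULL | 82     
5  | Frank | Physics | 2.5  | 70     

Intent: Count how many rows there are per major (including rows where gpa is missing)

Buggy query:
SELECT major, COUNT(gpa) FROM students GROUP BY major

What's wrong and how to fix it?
Bug: COUNT(column) counts non-NULL values only; rows with NULL gpa aren't counted

Fix: Use COUNT(*) to count all rows regardless of NULL

Corrected query:
SELECT major, COUNT(*) FROM students GROUP BY major

Result:
major   | COUNT(*)
--------+---------
Biology | 2       
Physics | 3       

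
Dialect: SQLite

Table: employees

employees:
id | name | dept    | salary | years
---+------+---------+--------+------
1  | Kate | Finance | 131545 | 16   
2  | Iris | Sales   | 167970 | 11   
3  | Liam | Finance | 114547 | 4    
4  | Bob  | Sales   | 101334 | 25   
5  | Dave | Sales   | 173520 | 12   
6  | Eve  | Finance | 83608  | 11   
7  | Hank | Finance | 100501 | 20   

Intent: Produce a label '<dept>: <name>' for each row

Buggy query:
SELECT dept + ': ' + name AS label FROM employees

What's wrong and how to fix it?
Bug: SQLite uses || for string concatenation; + coerces text to numbers (yielding 0)

Fix: Use the || operator for string concatenation

Corrected query:
SELECT dept || ': ' || name AS label FROM employees

Result:
label        
-------------
Finance: Kate
Sales: Iris  
Finance: Liam
Sales: Bob   
Sales: Dave  
Finance: Eve 
Finance: Hank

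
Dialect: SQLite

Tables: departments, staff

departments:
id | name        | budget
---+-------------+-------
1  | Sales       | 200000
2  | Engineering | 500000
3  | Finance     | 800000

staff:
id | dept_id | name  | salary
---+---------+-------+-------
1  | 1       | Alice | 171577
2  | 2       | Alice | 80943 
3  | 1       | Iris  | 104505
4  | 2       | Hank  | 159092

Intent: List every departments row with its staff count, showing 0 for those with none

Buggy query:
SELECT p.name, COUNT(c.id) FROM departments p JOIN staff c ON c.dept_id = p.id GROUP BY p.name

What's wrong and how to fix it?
Bug: An inner join excludes parents with zero children

Fix: Use LEFT JOIN so parents without children still appear (COUNT(c.id) gives 0)

Corrected query:
SELECT p.name, COUNT(c.id) FROM departments p LEFT JOIN staff c ON c.dept_id = p.id GROUP BY p.name

Result:
name        | COUNT(c.id)
------------+------------
Engineering | 2          
Finance     | 0          
Sales       | 2          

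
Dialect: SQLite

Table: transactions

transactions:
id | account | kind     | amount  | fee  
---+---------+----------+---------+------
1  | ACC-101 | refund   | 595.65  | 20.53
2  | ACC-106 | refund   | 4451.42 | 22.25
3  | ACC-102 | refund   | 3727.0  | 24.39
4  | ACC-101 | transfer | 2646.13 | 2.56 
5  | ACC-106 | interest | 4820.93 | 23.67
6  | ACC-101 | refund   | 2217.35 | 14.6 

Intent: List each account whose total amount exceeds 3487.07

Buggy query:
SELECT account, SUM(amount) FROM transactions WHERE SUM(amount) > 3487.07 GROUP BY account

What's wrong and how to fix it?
Bug: SUM(amount) is an aggregate, but WHERE filters rows before aggregation

Fix: Move the aggregate condition to a HAVING clause

Corrected query:
SELECT account, SUM(amount) FROM transactions GROUP BY account HAVING SUM(amount) > 3487.07

Result:
account | SUM(amount)
--------+------------
ACC-101 | 5459.13    
ACC-102 | 3727       
ACC-106 | 9272.35    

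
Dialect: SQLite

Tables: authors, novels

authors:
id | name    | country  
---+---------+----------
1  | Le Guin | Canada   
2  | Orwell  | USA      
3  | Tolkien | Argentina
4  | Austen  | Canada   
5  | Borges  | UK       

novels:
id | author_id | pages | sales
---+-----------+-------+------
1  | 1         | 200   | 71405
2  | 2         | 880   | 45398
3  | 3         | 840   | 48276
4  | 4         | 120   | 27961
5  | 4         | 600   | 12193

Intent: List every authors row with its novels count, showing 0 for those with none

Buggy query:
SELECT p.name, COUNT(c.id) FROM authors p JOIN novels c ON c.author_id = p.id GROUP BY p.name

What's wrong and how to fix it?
Bug: An inner join excludes parents with zero children

Fix: Switch to LEFT JOIN to retain unmatched parent rows

Corrected query:
SELECT p.name, COUNT(c.id) FROM authors p LEFT JOIN novels c ON c.author_id = p.id GROUP BY p.name

Result:
name    | COUNT(c.id)
--------+------------
Austen  | 2          
Borges  | 0          
Le Guin | 1          
Orwell  | 1          
Tolkien | 1          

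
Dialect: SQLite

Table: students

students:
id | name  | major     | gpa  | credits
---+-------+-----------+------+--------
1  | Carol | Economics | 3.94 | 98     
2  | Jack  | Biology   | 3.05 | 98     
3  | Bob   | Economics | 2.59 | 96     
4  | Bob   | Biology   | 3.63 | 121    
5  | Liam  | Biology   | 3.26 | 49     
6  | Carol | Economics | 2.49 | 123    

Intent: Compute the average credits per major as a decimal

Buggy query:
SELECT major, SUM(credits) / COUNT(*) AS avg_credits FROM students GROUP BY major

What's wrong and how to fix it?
Bug: SUM(credits) and COUNT(*) are both integers; the division truncates the fractional part

Fix: Multiply by 1.0 (or CAST to REAL) to force floating-point division

Corrected query:
SELECT major, SUM(credits) * 1.0 / COUNT(*) AS avg_credits FROM students GROUP BY major

Result:
major     | avg_credits
----------+------------
Biology   | 89.333333  
Economics | 105.666667 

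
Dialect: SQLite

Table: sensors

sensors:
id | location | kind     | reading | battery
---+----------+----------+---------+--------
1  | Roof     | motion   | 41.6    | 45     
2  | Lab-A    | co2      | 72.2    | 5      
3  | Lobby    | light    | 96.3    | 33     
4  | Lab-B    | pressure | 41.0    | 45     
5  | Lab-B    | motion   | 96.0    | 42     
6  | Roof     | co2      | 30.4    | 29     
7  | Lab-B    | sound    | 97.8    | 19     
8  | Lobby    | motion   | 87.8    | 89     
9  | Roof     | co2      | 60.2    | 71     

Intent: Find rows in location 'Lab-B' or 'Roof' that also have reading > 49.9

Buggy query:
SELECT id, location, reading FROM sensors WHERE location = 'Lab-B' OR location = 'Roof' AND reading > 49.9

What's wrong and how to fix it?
Bug: AND binds tighter than OR, so this parses as location = 'Lab-B' OR (location = 'Roof' AND reading > 49.9)

Fix: Group the OR with parentheses (or use IN), then AND the threshold

Corrected query:
SELECT id, location, reading FROM sensors WHERE (location = 'Lab-B' OR location = 'Roof') AND reading > 49.9

Result:
id | location | reading
---+----------+--------
5  | Lab-B    | 96     
7  | Lab-B    | 97.8   
9  | Roof     | 60.2   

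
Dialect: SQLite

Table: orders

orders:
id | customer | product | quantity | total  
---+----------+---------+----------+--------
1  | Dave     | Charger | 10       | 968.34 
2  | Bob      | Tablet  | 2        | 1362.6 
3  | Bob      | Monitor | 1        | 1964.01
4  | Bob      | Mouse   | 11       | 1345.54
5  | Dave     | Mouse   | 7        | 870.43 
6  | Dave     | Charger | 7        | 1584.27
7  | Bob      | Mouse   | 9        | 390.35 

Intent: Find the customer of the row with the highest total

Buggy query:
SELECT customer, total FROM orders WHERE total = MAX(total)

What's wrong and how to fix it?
Bug: WHERE is evaluated per row; an aggregate over the whole table isn't defined there

Fix: Wrap MAX in a scalar subquery so WHERE compares against a single value

Corrected query:
SELECT customer, total FROM orders WHERE total = (SELECT MAX(total) FROM orders)

Result:
customer | total  
---------+--------
Bob      | 1964.01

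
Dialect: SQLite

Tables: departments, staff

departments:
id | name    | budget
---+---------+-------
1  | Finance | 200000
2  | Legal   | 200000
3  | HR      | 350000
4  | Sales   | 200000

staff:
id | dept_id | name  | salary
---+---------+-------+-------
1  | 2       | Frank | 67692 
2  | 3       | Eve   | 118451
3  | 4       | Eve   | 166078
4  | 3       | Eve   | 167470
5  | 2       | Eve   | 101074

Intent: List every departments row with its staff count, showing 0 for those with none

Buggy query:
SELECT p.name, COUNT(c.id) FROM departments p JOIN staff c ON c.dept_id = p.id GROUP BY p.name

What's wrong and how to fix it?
Bug: An inner join excludes parents with zero children

Fix: Use LEFT JOIN so parents without children still appear (COUNT(c.id) gives 0)

Corrected query:
SELECT p.name, COUNT(c.id) FROM departments p LEFT JOIN staff c ON c.dept_id = p.id GROUP BY p.name

Result:
name    | COUNT(c.id)
--------+------------
Finance | 0          
HR      | 2          
Legal   | 2          
Sales   | 1          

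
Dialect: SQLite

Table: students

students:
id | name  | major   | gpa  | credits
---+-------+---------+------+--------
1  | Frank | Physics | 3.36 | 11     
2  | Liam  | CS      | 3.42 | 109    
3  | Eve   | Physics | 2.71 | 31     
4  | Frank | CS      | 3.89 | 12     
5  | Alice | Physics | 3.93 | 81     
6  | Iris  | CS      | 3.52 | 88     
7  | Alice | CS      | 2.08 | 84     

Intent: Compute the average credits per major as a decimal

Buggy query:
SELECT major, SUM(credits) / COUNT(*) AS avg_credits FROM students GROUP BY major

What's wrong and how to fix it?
Bug: Both operands are integers, so '/' performs integer division and truncates

Fix: Cast one side to REAL so the division keeps the fractional part

Corrected query:
SELECT major, SUM(credits) * 1.0 / COUNT(*) AS avg_credits FROM students GROUP BY major

Result:
major   | avg_credits
--------+------------
CS      | 73.25      
Physics | 41         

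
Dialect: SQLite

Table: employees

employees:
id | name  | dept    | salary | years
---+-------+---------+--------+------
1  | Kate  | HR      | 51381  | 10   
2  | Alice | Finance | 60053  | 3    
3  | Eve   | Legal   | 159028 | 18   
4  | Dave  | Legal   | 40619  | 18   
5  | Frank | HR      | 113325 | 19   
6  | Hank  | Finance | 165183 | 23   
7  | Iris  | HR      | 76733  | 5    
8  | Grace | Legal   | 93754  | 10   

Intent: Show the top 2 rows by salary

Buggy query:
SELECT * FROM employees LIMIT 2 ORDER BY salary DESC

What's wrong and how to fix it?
Bug: LIMIT must come after ORDER BY

Fix: Swap the clauses: ORDER BY first, then LIMIT

Corrected query:
SELECT * FROM employees ORDER BY salary DESC LIMIT 2

Result:
id | name | dept    | salary | years
---+------+---------+--------+------
6  | Hank | Finance | 165183 | 23   
3  | Eve  | Legal   | 159028 | 18   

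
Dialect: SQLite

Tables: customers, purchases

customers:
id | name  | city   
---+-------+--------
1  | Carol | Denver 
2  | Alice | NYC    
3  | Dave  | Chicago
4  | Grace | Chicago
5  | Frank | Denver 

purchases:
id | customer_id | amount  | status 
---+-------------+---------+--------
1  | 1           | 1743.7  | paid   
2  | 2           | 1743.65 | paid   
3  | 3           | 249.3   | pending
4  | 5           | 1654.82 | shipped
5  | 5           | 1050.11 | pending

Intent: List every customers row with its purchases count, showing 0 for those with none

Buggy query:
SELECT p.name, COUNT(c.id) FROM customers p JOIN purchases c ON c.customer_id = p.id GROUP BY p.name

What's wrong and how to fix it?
Bug: INNER JOIN drops customers rows that have no matching purchases rows

Fix: Switch to LEFT JOIN to retain unmatched parent rows

Corrected query:
SELECT p.name, COUNT(c.id) FROM customers p LEFT JOIN purchases c ON c.customer_id = p.id GROUP BY p.name

Result:
name  | COUNT(c.id)
------+------------
Alice | 1          
Carol | 1          
Dave  | 1          
Frank | 2          
Grace | 0          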